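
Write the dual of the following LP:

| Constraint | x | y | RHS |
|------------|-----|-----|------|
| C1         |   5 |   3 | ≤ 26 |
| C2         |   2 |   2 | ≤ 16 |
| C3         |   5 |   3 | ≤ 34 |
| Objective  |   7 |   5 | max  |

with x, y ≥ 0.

Primal max cᵀx s.t. Ax ≤ b, x ≥ 0  →  Dual min bᵀy s.t. Aᵀy ≥ c, y ≥ 0.

Minimize: z = 26y1 + 16y2 + 34y3

Subject to:
  5y1 + 2y2 + 5y3 ≥ 7
  3y1 + 2y2 + 3y3 ≥ 5
  y1, y2, y3 ≥ 0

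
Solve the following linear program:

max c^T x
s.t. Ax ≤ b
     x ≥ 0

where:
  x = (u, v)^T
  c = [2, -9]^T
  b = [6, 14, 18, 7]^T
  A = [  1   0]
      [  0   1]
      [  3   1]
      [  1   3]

Evaluate the objective at each vertex of the feasible region:
  z(0, 0) = 0
  z(6, 0) = 12  ←
  z(5.875, 0.375) = 8.375
  z(0, 2.333) = -21
The maximum is at u = 6, v = 0.

u = 6, v = 0, z = 12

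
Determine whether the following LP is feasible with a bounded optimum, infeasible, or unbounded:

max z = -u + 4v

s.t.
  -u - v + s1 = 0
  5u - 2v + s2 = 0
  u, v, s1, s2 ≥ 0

Unbounded (objective can increase without bound)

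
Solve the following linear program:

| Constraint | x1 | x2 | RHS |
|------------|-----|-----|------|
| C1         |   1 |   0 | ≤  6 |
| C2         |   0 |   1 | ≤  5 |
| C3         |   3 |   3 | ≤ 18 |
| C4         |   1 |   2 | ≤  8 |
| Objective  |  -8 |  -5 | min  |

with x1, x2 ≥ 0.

Evaluate the objective at each vertex of the feasible region:
  z(0, 0) = 0
  z(6, 0) = -48  ←
  z(4, 2) = -42
  z(0, 4) = -20
The minimum is at x1 = 6, x2 = 0.

x1 = 6, x2 = 0, z = -48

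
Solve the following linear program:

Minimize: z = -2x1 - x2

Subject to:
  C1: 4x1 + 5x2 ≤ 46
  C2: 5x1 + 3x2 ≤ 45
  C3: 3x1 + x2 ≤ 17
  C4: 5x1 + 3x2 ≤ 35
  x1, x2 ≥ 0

Evaluate the objective at each vertex of the feasible region:
  z(0, 0) = 0
  z(5.667, 0) = -11.33
  z(4, 5) = -13  ←
  z(2.846, 6.923) = -12.62
  z(0, 9.2) = -9.2
The minimum is at x1 = 4, x2 = 5.

x1 = 4, x2 = 5, z = -13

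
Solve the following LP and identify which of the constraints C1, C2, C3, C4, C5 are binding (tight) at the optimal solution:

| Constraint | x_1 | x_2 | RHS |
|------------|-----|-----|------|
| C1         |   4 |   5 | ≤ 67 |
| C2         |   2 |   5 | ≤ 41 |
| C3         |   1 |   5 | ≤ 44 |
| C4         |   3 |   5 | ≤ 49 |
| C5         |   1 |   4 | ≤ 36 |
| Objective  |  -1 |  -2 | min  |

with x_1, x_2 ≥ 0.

At x_1 = 8, x_2 = 5, compute slack b - a·x for each constraint:
  C1: 67 − 57 = 10  (slack)
  C2: 41 − 41 = 0  (binding)
  C3: 44 − 33 = 11  (slack)
  C4: 49 − 49 = 0  (binding)
  C5: 36 − 28 = 8  (slack)

Optimal: x_1 = 8, x_2 = 5
Binding: C2, C4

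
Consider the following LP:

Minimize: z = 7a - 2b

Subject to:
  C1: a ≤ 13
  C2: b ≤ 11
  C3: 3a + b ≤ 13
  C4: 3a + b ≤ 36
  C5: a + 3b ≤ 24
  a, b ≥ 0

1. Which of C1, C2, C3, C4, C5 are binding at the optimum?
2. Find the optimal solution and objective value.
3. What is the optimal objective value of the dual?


1. C5
2. a = 0, b = 8, z = -16
3. -16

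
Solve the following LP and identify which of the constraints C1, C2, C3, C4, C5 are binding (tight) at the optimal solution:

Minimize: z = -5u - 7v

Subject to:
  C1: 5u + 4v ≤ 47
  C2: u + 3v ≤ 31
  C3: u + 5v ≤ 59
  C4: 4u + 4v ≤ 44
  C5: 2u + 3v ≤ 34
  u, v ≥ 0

At u = 1, v = 10, compute slack b - a·x for each constraint:
  C1: 47 − 45 = 2  (slack)
  C2: 31 − 31 = 0  (binding)
  C3: 59 − 51 = 8  (slack)
  C4: 44 − 44 = 0  (binding)
  C5: 34 − 32 = 2  (slack)

Optimal: u = 1, v = 10
Binding: C2, C4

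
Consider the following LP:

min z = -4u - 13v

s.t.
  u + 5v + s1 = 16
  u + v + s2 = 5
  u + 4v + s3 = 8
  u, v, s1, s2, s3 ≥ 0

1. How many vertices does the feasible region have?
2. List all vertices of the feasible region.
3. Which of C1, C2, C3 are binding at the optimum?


1. 4
2. (0, 0), (5, 0), (4, 1), (0, 2)
3. C2, C3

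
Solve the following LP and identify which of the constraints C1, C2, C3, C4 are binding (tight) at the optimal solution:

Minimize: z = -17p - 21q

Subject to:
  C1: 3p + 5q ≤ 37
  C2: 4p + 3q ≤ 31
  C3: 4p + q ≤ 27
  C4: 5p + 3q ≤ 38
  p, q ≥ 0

At p = 4, q = 5, compute slack b - a·x for each constraint:
  C1: 37 − 37 = 0  (binding)
  C2: 31 − 31 = 0  (binding)
  C3: 27 − 21 = 6  (slack)
  C4: 38 − 35 = 3  (slack)

Optimal: p = 4, q = 5
Binding: C1, C2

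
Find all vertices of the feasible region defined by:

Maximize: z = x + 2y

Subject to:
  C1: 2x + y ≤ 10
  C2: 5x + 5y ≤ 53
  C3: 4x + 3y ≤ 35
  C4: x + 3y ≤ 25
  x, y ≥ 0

(0, 0), (5, 0), (1, 8), (0, 8.333)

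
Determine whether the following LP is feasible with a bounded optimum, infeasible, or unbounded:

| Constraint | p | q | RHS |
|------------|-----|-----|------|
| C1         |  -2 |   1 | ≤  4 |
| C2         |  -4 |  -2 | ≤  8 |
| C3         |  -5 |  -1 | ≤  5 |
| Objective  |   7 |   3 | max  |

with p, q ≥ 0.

Unbounded (objective can increase without bound)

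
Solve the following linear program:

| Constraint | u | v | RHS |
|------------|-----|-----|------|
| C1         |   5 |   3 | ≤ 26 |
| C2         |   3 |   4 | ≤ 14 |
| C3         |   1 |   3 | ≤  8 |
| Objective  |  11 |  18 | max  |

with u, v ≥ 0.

Evaluate the objective at each vertex of the feasible region:
  z(0, 0) = 0
  z(4.667, 0) = 51.33
  z(2, 2) = 58  ←
  z(0, 2.667) = 48
The maximum is at u = 2, v = 2.

u = 2, v = 2, z = 58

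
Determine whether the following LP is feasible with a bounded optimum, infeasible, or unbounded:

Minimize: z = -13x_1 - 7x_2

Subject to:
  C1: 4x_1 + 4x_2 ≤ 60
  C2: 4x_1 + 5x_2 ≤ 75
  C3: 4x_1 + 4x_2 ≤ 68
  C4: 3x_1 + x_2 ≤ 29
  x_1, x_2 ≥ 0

Feasible with a bounded optimal solution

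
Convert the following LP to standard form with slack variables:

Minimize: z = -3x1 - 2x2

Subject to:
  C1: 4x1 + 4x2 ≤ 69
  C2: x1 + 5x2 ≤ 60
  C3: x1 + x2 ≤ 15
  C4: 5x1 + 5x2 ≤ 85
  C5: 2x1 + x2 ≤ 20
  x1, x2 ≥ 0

min z = -3x1 - 2x2

s.t.
  4x1 + 4x2 + s1 = 69
  x1 + 5x2 + s2 = 60
  x1 + x2 + s3 = 15
  5x1 + 5x2 + s4 = 85
  2x1 + x2 + s5 = 20
  x1, x2, s1, s2, s3, s4, s5 ≥ 0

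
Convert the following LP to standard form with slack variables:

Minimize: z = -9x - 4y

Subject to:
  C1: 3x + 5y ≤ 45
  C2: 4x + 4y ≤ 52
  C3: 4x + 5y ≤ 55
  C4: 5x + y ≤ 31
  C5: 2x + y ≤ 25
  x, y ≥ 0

min z = -9x - 4y

s.t.
  3x + 5y + s1 = 45
  4x + 4y + s2 = 52
  4x + 5y + s3 = 55
  5x + y + s4 = 31
  2x + y + s5 = 25
  x, y, s1, s2, s3, s4, s5 ≥ 0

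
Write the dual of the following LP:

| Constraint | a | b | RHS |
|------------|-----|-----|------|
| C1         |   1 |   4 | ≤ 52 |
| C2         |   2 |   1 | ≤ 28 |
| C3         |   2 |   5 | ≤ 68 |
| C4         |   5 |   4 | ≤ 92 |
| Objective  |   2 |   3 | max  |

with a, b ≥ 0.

Primal max cᵀx s.t. Ax ≤ b, x ≥ 0  →  Dual min bᵀy s.t. Aᵀy ≥ c, y ≥ 0.

Minimize: z = 52y1 + 28y2 + 68y3 + 92y4

Subject to:
  y1 + 2y2 + 2y3 + 5y4 ≥ 2
  4y1 + y2 + 5y3 + 4y4 ≥ 3
  y1, y2, y3, y4 ≥ 0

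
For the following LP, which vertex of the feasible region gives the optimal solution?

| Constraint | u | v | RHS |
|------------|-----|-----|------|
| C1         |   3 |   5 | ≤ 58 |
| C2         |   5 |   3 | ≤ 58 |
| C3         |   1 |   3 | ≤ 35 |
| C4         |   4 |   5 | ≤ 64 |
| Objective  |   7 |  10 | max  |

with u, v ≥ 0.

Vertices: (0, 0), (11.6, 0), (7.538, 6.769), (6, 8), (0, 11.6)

Evaluate the objective at each vertex of the feasible region:
  z(0, 0) = 0
  z(11.6, 0) = 81.2
  z(7.538, 6.769) = 120.5
  z(6, 8) = 122  ←
  z(0, 11.6) = 116
The maximum is at u = 6, v = 8.

(6, 8)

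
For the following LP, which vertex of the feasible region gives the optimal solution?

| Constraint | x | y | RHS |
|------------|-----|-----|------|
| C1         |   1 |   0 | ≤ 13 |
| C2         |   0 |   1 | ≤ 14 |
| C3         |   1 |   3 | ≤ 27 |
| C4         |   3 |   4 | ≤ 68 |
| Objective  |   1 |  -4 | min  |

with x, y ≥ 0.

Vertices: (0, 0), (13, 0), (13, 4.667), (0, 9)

Evaluate the objective at each vertex of the feasible region:
  z(0, 0) = 0
  z(13, 0) = 13
  z(13, 4.667) = -5.667
  z(0, 9) = -36  ←
The minimum is at x = 0, y = 9.

(0, 9)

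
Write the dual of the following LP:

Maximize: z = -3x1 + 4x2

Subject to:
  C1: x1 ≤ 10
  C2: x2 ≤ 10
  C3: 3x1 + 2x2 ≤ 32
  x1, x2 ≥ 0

Primal max cᵀx s.t. Ax ≤ b, x ≥ 0  →  Dual min bᵀy s.t. Aᵀy ≥ c, y ≥ 0.

Minimize: z = 10y1 + 10y2 + 32y3

Subject to:
  y1 + 3y3 ≥ -3
  y2 + 2y3 ≥ 4
  y1, y2, y3 ≥ 0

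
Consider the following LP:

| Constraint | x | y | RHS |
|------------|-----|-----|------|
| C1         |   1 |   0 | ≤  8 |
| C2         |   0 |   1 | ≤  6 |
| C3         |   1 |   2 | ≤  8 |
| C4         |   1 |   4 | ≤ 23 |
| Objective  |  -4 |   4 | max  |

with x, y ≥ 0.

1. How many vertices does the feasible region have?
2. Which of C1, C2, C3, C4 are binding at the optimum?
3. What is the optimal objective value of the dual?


1. 3
2. C3
3. 16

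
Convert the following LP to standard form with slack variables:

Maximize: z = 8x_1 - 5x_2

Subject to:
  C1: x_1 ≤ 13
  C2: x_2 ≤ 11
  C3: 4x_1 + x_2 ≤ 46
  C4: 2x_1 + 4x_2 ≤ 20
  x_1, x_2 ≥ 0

max z = 8x_1 - 5x_2

s.t.
  x_1 + s1 = 13
  x_2 + s2 = 11
  4x_1 + x_2 + s3 = 46
  2x_1 + 4x_2 + s4 = 20
  x_1, x_2, s1, s2, s3, s4 ≥ 0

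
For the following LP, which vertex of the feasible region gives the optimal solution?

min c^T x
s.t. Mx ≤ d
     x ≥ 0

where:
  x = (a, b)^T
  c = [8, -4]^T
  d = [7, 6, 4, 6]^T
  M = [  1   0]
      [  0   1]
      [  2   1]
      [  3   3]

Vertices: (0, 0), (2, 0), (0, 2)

Evaluate the objective at each vertex of the feasible region:
  z(0, 0) = 0
  z(2, 0) = 16
  z(0, 2) = -8  ←
The minimum is at a = 0, b = 2.

(0, 2)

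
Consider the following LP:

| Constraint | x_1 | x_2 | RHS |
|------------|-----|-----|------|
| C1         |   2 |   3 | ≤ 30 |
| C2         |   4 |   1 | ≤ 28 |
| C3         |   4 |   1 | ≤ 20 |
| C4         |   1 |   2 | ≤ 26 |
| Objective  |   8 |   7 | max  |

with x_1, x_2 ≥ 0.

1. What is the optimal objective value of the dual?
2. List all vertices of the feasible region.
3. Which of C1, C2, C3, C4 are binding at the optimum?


1. 80
2. (0, 0), (5, 0), (3, 8), (0, 10)
3. C1, C3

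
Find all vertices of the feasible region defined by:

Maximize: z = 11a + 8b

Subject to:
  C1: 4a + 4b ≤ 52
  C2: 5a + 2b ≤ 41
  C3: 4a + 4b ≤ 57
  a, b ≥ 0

(0, 0), (8.2, 0), (5, 8), (0, 13)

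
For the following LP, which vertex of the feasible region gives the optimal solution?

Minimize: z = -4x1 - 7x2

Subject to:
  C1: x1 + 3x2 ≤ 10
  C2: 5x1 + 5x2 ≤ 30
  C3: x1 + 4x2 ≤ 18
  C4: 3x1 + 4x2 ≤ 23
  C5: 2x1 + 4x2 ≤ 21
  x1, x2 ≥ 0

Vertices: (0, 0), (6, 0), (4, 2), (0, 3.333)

Evaluate the objective at each vertex of the feasible region:
  z(0, 0) = 0
  z(6, 0) = -24
  z(4, 2) = -30  ←
  z(0, 3.333) = -23.33
The minimum is at x1 = 4, x2 = 2.

(4, 2)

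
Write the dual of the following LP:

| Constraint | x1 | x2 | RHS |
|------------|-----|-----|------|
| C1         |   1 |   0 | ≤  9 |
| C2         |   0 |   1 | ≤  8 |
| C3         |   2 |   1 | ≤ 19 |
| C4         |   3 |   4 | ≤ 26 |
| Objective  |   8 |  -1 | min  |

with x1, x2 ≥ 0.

Primal min cᵀx s.t. Ax ≤ b, x ≥ 0  →  Dual max −bᵀy s.t. Aᵀy ≥ −c, y ≥ 0.

Maximize: z = -9y1 - 8y2 - 19y3 - 26y4

Subject to:
  y1 + 2y3 + 3y4 ≥ -8
  y2 + y3 + 4y4 ≥ 1
  y1, y2, y3, y4 ≥ 0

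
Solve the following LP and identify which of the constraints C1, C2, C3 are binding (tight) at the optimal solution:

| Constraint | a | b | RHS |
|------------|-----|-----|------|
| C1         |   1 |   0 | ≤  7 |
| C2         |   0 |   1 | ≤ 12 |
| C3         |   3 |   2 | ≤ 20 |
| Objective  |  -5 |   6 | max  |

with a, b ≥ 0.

At a = 0, b = 10, compute slack b - a·x for each constraint:
  C1: 7 − 0 = 7  (slack)
  C2: 12 − 10 = 2  (slack)
  C3: 20 − 20 = 0  (binding)

Optimal: a = 0, b = 10
Binding: C3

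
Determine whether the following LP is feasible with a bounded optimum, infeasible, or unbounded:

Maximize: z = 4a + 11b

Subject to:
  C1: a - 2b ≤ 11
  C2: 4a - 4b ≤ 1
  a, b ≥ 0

Unbounded (objective can increase without bound)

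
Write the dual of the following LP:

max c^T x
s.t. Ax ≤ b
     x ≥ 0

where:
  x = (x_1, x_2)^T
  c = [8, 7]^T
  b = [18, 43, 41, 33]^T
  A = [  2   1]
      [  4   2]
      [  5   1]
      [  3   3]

Primal max cᵀx s.t. Ax ≤ b, x ≥ 0  →  Dual min bᵀy s.t. Aᵀy ≥ c, y ≥ 0.

Minimize: z = 18y1 + 43y2 + 41y3 + 33y4

Subject to:
  2y1 + 4y2 + 5y3 + 3y4 ≥ 8
  y1 + 2y2 + y3 + 3y4 ≥ 7
  y1, y2, y3, y4 ≥ 0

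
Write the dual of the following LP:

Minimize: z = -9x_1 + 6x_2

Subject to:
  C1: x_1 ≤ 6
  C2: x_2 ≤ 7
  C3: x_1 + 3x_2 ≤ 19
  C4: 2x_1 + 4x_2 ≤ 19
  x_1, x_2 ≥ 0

Primal min cᵀx s.t. Ax ≤ b, x ≥ 0  →  Dual max −bᵀy s.t. Aᵀy ≥ −c, y ≥ 0.

Maximize: z = -6y1 - 7y2 - 19y3 - 19y4

Subject to:
  y1 + y3 + 2y4 ≥ 9
  y2 + 3y3 + 4y4 ≥ -6
  y1, y2, y3, y4 ≥ 0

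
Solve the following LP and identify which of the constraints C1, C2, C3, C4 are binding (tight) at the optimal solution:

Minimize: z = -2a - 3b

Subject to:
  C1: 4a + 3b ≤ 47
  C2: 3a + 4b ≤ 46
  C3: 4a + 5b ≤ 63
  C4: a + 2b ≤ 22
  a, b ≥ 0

At a = 2, b = 10, compute slack b - a·x for each constraint:
  C1: 47 − 38 = 9  (slack)
  C2: 46 − 46 = 0  (binding)
  C3: 63 − 58 = 5  (slack)
  C4: 22 − 22 = 0  (binding)

Optimal: a = 2, b = 10
Binding: C2, C4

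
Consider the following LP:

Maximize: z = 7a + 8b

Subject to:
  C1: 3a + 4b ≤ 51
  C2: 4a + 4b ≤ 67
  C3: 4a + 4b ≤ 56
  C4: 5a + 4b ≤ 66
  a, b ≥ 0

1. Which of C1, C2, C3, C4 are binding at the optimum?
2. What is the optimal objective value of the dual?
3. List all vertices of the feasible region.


1. C1, C3
2. 107
3. (0, 0), (13.2, 0), (10, 4), (5, 9), (0, 12.75)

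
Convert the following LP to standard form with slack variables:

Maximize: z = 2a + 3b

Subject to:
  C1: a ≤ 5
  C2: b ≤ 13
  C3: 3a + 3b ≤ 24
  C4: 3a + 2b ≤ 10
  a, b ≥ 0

max z = 2a + 3b

s.t.
  a + s1 = 5
  b + s2 = 13
  3a + 3b + s3 = 24
  3a + 2b + s4 = 10
  a, b, s1, s2, s3, s4 ≥ 0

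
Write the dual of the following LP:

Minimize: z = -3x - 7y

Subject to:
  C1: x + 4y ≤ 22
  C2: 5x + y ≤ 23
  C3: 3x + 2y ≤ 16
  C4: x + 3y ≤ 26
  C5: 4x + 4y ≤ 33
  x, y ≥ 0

Primal min cᵀx s.t. Ax ≤ b, x ≥ 0  →  Dual max −bᵀy s.t. Aᵀy ≥ −c, y ≥ 0.

Maximize: z = -22y1 - 23y2 - 16y3 - 26y4 - 33y5

Subject to:
  y1 + 5y2 + 3y3 + y4 + 4y5 ≥ 3
  4y1 + y2 + 2y3 + 3y4 + 4y5 ≥ 7
  y1, y2, y3, y4, y5 ≥ 0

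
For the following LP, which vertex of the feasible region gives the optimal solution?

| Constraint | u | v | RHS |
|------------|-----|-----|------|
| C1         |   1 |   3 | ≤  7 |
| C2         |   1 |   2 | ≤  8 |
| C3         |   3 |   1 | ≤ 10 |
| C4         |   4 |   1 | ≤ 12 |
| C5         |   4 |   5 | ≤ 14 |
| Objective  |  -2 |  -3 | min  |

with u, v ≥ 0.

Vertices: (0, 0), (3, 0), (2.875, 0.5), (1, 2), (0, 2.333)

Evaluate the objective at each vertex of the feasible region:
  z(0, 0) = 0
  z(3, 0) = -6
  z(2.875, 0.5) = -7.25
  z(1, 2) = -8  ←
  z(0, 2.333) = -7
The minimum is at u = 1, v = 2.

(1, 2)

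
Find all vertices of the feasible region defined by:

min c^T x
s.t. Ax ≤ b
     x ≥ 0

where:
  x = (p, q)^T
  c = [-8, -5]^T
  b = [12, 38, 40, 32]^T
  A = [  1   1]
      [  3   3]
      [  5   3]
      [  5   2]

(0, 0), (6.4, 0), (3.2, 8), (2, 10), (0, 12)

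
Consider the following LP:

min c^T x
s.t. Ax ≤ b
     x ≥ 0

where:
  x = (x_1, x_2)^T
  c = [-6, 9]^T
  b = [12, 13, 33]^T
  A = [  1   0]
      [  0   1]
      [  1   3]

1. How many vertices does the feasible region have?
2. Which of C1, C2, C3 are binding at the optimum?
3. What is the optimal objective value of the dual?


1. 4
2. C1
3. -72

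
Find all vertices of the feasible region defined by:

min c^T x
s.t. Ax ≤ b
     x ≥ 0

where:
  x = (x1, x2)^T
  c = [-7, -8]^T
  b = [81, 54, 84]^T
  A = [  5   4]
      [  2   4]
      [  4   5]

(0, 0), (16.2, 0), (9, 9), (0, 13.5)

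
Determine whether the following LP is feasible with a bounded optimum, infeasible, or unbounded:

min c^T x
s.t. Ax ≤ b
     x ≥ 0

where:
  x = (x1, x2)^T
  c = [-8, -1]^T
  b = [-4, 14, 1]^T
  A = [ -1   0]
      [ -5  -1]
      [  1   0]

Infeasible (no feasible solution exists)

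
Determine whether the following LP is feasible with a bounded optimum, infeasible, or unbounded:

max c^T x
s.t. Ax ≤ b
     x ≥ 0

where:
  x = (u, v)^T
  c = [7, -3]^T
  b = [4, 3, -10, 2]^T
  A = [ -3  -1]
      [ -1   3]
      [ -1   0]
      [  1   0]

Infeasible (no feasible solution exists)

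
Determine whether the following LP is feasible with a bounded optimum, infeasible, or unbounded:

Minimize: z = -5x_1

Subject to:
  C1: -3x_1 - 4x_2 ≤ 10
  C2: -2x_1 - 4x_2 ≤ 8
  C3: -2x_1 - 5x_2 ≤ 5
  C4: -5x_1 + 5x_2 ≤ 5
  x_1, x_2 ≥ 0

Unbounded (objective can decrease without bound)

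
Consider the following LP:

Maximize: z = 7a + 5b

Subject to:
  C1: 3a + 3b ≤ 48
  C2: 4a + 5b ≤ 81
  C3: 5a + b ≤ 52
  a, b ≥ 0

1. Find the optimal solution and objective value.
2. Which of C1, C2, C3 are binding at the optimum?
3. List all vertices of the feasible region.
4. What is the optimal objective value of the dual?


1. a = 9, b = 7, z = 98
2. C1, C3
3. (0, 0), (10.4, 0), (9, 7), (0, 16)
4. 98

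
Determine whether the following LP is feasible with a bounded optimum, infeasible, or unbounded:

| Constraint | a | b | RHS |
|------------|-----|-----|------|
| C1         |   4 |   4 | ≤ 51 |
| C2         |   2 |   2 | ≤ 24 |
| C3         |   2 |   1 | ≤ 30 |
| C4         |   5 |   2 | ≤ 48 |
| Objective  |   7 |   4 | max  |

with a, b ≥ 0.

Feasible with a bounded optimal solution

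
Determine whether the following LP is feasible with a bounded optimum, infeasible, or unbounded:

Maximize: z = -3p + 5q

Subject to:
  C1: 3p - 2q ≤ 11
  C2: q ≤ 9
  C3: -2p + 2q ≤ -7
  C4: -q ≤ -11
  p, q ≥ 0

Infeasible (no feasible solution exists)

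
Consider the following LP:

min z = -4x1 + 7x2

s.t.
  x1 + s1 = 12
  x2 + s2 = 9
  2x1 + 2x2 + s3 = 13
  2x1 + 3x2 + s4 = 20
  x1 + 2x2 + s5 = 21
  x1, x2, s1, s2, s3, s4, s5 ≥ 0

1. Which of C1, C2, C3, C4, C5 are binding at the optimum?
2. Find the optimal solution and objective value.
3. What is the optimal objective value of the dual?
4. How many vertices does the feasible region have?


1. C3
2. x1 = 6.5, x2 = 0, z = -26
3. -26
4. 3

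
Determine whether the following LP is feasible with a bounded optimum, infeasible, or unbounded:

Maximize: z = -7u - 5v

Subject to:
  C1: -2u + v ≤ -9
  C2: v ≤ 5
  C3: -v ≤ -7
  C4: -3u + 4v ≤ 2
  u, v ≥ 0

Infeasible (no feasible solution exists)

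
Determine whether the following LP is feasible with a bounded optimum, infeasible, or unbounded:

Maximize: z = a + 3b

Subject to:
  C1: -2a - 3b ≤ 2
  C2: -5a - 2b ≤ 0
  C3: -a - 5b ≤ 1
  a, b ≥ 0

Unbounded (objective can increase without bound)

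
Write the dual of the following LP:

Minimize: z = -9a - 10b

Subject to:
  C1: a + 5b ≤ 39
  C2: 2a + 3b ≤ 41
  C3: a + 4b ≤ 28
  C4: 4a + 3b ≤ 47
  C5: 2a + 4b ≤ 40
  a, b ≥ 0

Primal min cᵀx s.t. Ax ≤ b, x ≥ 0  →  Dual max −bᵀy s.t. Aᵀy ≥ −c, y ≥ 0.

Maximize: z = -39y1 - 41y2 - 28y3 - 47y4 - 40y5

Subject to:
  y1 + 2y2 + y3 + 4y4 + 2y5 ≥ 9
  5y1 + 3y2 + 4y3 + 3y4 + 4y5 ≥ 10
  y1, y2, y3, y4, y5 ≥ 0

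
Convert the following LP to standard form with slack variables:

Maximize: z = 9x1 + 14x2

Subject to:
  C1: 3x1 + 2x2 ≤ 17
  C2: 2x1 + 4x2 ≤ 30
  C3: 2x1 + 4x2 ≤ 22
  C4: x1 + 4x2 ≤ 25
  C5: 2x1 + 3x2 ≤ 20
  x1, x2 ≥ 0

max z = 9x1 + 14x2

s.t.
  3x1 + 2x2 + s1 = 17
  2x1 + 4x2 + s2 = 30
  2x1 + 4x2 + s3 = 22
  x1 + 4x2 + s4 = 25
  2x1 + 3x2 + s5 = 20
  x1, x2, s1, s2, s3, s4, s5 ≥ 0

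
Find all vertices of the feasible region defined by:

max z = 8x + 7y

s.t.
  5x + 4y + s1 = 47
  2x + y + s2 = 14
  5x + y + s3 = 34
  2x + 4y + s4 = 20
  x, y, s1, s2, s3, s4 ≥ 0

(0, 0), (6.8, 0), (6.667, 0.6667), (6, 2), (0, 5)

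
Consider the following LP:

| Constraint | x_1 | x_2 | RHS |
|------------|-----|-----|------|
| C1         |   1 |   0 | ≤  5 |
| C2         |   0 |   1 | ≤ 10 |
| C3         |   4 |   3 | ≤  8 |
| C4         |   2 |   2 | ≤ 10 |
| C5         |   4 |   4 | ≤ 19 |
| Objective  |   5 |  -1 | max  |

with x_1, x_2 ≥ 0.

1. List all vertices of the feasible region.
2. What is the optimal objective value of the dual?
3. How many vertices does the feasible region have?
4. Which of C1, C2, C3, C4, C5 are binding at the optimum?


1. (0, 0), (2, 0), (0, 2.667)
2. 10
3. 3
4. C3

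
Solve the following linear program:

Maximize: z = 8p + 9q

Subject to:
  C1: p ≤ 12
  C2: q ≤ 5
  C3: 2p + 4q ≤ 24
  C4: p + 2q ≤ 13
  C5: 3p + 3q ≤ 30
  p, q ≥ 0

Evaluate the objective at each vertex of the feasible region:
  z(0, 0) = 0
  z(10, 0) = 80
  z(8, 2) = 82  ←
  z(2, 5) = 61
  z(0, 5) = 45
The maximum is at p = 8, q = 2.

p = 8, q = 2, z = 82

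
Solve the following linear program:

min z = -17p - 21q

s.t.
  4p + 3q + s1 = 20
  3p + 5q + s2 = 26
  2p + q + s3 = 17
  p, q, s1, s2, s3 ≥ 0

Evaluate the objective at each vertex of the feasible region:
  z(0, 0) = 0
  z(5, 0) = -85
  z(2, 4) = -118  ←
  z(0, 5.2) = -109.2
The minimum is at p = 2, q = 4.

p = 2, q = 4, z = -118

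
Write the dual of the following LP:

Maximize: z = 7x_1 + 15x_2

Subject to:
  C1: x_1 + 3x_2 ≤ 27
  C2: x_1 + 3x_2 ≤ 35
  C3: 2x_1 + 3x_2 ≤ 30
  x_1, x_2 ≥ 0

Primal max cᵀx s.t. Ax ≤ b, x ≥ 0  →  Dual min bᵀy s.t. Aᵀy ≥ c, y ≥ 0.

Minimize: z = 27y1 + 35y2 + 30y3

Subject to:
  y1 + y2 + 2y3 ≥ 7
  3y1 + 3y2 + 3y3 ≥ 15
  y1, y2, y3 ≥ 0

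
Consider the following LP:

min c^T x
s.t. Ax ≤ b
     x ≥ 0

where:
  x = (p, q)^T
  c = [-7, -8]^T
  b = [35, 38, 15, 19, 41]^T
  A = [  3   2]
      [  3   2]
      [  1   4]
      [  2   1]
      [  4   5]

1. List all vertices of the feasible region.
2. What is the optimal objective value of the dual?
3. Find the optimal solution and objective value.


1. (0, 0), (9.5, 0), (9, 1), (8.091, 1.727), (0, 3.75)
2. -71
3. p = 9, q = 1, z = -71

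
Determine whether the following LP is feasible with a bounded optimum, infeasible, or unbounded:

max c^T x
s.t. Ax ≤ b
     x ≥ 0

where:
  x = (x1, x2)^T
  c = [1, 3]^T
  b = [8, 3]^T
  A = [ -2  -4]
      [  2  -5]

Unbounded (objective can increase without bound)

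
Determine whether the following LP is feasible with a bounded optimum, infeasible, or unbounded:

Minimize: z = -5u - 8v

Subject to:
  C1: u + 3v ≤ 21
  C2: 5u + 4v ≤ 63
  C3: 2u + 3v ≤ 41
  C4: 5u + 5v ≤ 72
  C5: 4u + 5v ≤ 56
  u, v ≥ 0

Feasible with a bounded optimal solution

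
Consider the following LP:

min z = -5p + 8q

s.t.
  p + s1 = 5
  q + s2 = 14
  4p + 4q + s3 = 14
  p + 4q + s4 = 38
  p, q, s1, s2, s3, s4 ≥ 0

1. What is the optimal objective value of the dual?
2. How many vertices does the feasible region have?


1. -17.5
2. 3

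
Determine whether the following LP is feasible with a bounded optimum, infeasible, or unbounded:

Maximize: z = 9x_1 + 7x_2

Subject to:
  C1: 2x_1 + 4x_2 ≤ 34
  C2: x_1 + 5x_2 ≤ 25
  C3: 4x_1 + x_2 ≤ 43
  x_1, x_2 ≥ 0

Feasible with a bounded optimal solution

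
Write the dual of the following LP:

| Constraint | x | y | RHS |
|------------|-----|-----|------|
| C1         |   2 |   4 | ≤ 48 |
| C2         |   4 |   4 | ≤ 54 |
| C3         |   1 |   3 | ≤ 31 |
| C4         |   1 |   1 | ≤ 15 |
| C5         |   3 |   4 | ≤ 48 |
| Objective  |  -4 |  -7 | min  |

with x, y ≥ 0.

Primal min cᵀx s.t. Ax ≤ b, x ≥ 0  →  Dual max −bᵀy s.t. Aᵀy ≥ −c, y ≥ 0.

Maximize: z = -48y1 - 54y2 - 31y3 - 15y4 - 48y5

Subject to:
  2y1 + 4y2 + y3 + y4 + 3y5 ≥ 4
  4y1 + 4y2 + 3y3 + y4 + 4y5 ≥ 7
  y1, y2, y3, y4, y5 ≥ 0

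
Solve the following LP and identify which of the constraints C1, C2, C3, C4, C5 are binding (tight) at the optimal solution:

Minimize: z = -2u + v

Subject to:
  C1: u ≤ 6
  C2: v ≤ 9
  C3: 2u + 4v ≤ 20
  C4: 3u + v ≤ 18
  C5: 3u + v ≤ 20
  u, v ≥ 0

At u = 6, v = 0, compute slack b - a·x for each constraint:
  C1: 6 − 6 = 0  (binding)
  C2: 9 − 0 = 9  (slack)
  C3: 20 − 12 = 8  (slack)
  C4: 18 − 18 = 0  (binding)
  C5: 20 − 18 = 2  (slack)

Optimal: u = 6, v = 0
Binding: C1, C4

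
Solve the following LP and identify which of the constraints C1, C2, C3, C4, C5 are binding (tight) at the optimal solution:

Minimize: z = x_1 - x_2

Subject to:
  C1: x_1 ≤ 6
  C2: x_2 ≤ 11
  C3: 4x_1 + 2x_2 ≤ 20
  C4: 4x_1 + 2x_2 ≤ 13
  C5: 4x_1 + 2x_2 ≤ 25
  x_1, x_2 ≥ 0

At x_1 = 0, x_2 = 6.5, compute slack b - a·x for each constraint:
  C1: 6 − 0 = 6  (slack)
  C2: 11 − 6.5 = 4.5  (slack)
  C3: 20 − 13 = 7  (slack)
  C4: 13 − 13 = 0  (binding)
  C5: 25 − 13 = 12  (slack)

Optimal: x_1 = 0, x_2 = 6.5
Binding: C4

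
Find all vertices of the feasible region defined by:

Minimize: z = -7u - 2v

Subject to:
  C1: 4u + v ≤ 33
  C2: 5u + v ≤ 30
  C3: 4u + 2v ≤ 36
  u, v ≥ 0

(0, 0), (6, 0), (4, 10), (0, 18)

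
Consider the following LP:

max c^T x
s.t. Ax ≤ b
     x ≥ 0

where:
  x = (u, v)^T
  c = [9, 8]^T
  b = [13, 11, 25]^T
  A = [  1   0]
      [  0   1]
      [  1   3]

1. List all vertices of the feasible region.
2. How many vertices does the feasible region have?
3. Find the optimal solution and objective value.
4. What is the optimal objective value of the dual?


1. (0, 0), (13, 0), (13, 4), (0, 8.333)
2. 4
3. u = 13, v = 4, z = 149
4. 149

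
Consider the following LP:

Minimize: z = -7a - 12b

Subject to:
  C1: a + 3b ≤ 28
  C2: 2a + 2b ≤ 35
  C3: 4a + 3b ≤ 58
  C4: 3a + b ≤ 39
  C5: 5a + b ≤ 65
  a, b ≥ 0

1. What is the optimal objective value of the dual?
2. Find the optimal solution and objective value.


1. -142
2. a = 10, b = 6, z = -142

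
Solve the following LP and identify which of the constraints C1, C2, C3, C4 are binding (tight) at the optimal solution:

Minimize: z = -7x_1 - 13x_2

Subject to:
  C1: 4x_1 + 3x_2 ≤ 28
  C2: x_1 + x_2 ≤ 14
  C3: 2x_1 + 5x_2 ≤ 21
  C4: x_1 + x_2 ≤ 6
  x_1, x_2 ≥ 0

At x_1 = 3, x_2 = 3, compute slack b - a·x for each constraint:
  C1: 28 − 21 = 7  (slack)
  C2: 14 − 6 = 8  (slack)
  C3: 21 − 21 = 0  (binding)
  C4: 6 − 6 = 0  (binding)

Optimal: x_1 = 3, x_2 = 3
Binding: C3, C4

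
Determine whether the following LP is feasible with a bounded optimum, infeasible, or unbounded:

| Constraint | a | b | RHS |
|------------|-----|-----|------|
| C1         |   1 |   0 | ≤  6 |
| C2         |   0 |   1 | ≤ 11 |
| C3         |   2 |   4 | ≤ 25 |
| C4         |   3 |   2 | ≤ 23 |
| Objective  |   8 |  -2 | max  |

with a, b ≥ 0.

Feasible with a bounded optimal solution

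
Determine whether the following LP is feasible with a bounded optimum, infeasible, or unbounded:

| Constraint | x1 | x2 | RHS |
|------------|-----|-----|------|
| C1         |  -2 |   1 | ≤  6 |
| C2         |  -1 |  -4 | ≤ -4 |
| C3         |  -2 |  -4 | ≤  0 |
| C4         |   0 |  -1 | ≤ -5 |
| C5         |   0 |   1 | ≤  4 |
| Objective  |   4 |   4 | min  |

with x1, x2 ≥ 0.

Infeasible (no feasible solution exists)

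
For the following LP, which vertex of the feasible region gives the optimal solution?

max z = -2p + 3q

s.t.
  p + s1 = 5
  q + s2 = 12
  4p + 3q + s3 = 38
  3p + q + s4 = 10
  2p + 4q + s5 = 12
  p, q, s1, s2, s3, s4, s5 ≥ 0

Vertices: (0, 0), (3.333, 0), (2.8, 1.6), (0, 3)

Evaluate the objective at each vertex of the feasible region:
  z(0, 0) = 0
  z(3.333, 0) = -6.667
  z(2.8, 1.6) = -0.8
  z(0, 3) = 9  ←
The maximum is at p = 0, q = 3.

(0, 3)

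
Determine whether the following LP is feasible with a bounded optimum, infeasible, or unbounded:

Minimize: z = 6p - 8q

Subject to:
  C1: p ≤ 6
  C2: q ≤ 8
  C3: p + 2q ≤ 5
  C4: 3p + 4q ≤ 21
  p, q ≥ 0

Feasible with a bounded optimal solution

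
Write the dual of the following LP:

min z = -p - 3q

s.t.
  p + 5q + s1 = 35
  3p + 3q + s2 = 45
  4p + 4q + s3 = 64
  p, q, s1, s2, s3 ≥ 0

Primal min cᵀx s.t. Ax ≤ b, x ≥ 0  →  Dual max −bᵀy s.t. Aᵀy ≥ −c, y ≥ 0.

Maximize: z = -35y1 - 45y2 - 64y3

Subject to:
  y1 + 3y2 + 4y3 ≥ 1
  5y1 + 3y2 + 4y3 ≥ 3
  y1, y2, y3 ≥ 0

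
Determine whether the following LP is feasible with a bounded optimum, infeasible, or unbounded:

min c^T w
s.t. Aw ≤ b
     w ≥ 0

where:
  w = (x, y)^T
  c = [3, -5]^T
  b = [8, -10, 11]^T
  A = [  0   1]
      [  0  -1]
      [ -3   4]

Infeasible (no feasible solution exists)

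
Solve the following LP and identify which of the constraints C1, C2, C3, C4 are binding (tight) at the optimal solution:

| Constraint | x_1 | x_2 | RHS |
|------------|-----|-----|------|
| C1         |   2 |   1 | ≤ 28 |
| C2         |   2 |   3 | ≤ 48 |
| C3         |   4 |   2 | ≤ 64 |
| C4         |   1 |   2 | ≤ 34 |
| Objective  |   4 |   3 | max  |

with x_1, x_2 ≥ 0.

At x_1 = 9, x_2 = 10, compute slack b - a·x for each constraint:
  C1: 28 − 28 = 0  (binding)
  C2: 48 − 48 = 0  (binding)
  C3: 64 − 56 = 8  (slack)
  C4: 34 − 29 = 5  (slack)

Optimal: x_1 = 9, x_2 = 10
Binding: C1, C2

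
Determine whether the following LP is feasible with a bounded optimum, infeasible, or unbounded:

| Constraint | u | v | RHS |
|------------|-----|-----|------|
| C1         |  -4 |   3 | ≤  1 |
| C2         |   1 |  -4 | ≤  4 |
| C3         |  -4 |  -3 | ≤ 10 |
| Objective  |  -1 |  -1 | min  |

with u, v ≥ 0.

Unbounded (objective can decrease without bound)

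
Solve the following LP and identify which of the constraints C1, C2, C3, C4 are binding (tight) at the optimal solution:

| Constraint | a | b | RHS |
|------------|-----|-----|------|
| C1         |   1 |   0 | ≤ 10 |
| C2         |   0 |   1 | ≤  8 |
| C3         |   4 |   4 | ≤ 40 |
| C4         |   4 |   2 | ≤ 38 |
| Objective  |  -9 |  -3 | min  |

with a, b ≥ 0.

At a = 9.5, b = 0, compute slack b - a·x for each constraint:
  C1: 10 − 9.5 = 0.5  (slack)
  C2: 8 − 0 = 8  (slack)
  C3: 40 − 38 = 2  (slack)
  C4: 38 − 38 = 0  (binding)

Optimal: a = 9.5, b = 0
Binding: C4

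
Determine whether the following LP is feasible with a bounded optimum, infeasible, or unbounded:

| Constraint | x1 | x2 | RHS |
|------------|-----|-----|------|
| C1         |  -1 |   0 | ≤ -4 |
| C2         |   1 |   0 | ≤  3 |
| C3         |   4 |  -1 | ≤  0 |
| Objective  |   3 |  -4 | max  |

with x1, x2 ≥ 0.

Infeasible (no feasible solution exists)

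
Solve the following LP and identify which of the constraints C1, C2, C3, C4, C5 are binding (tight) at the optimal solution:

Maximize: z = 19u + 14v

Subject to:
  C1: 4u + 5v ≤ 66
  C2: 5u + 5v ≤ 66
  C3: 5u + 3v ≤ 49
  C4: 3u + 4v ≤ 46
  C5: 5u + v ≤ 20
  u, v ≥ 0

At u = 2, v = 10, compute slack b - a·x for each constraint:
  C1: 66 − 58 = 8  (slack)
  C2: 66 − 60 = 6  (slack)
  C3: 49 − 40 = 9  (slack)
  C4: 46 − 46 = 0  (binding)
  C5: 20 − 20 = 0  (binding)

Optimal: u = 2, v = 10
Binding: C4, C5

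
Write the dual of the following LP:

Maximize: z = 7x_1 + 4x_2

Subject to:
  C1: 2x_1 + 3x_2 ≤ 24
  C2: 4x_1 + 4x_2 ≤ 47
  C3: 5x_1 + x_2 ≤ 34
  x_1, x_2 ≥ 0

Primal max cᵀx s.t. Ax ≤ b, x ≥ 0  →  Dual min bᵀy s.t. Aᵀy ≥ c, y ≥ 0.

Minimize: z = 24y1 + 47y2 + 34y3

Subject to:
  2y1 + 4y2 + 5y3 ≥ 7
  3y1 + 4y2 + y3 ≥ 4
  y1, y2, y3 ≥ 0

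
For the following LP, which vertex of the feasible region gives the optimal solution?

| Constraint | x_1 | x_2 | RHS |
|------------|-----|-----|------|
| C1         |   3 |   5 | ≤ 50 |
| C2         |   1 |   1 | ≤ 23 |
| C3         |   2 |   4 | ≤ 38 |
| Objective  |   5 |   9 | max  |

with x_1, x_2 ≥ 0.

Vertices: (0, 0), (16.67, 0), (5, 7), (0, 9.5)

Evaluate the objective at each vertex of the feasible region:
  z(0, 0) = 0
  z(16.67, 0) = 83.33
  z(5, 7) = 88  ←
  z(0, 9.5) = 85.5
The maximum is at x_1 = 5, x_2 = 7.

(5, 7)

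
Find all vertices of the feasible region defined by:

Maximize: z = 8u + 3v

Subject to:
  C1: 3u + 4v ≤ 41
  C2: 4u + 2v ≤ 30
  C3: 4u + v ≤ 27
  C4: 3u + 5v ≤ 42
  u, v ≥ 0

(0, 0), (6.75, 0), (6, 3), (4.714, 5.571), (0, 8.4)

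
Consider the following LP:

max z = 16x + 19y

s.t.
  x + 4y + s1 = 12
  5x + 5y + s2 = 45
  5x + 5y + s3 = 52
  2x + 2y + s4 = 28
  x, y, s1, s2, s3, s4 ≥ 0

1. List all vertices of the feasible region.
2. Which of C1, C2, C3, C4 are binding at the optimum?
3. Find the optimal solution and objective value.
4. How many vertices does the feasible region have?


1. (0, 0), (9, 0), (8, 1), (0, 3)
2. C1, C2
3. x = 8, y = 1, z = 147
4. 4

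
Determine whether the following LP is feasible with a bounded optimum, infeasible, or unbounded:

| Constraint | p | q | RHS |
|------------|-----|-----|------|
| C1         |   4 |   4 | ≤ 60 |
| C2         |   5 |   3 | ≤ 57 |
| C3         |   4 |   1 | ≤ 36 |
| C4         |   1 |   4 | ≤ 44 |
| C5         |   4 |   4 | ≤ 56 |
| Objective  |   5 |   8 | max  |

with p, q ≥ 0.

Feasible with a bounded optimal solution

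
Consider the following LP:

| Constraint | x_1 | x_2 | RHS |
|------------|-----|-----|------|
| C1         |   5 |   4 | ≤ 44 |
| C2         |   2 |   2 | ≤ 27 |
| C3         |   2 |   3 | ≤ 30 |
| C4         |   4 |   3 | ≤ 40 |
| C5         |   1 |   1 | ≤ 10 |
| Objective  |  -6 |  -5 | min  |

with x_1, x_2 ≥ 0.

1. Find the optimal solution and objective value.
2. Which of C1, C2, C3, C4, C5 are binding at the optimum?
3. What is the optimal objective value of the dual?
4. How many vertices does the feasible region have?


1. x_1 = 4, x_2 = 6, z = -54
2. C1, C5
3. -54
4. 4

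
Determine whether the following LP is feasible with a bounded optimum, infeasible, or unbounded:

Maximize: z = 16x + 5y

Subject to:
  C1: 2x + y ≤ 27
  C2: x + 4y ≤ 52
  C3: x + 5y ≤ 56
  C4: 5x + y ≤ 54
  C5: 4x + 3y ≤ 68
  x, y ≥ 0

Feasible with a bounded optimal solution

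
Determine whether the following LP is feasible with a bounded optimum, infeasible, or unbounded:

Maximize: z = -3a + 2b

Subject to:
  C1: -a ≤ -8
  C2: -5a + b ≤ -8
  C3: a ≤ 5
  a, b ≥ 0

Infeasible (no feasible solution exists)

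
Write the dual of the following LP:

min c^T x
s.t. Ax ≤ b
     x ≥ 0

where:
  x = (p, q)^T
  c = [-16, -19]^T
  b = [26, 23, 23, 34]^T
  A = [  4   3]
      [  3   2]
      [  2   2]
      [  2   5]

Primal min cᵀx s.t. Ax ≤ b, x ≥ 0  →  Dual max −bᵀy s.t. Aᵀy ≥ −c, y ≥ 0.

Maximize: z = -26y1 - 23y2 - 23y3 - 34y4

Subject to:
  4y1 + 3y2 + 2y3 + 2y4 ≥ 16
  3y1 + 2y2 + 2y3 + 5y4 ≥ 19
  y1, y2, y3, y4 ≥ 0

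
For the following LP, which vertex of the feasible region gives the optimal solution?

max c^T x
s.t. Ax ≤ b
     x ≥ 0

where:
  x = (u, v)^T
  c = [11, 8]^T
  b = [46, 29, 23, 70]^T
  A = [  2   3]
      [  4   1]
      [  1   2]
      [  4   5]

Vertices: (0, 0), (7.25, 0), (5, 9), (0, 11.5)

Evaluate the objective at each vertex of the feasible region:
  z(0, 0) = 0
  z(7.25, 0) = 79.75
  z(5, 9) = 127  ←
  z(0, 11.5) = 92
The maximum is at u = 5, v = 9.

(5, 9)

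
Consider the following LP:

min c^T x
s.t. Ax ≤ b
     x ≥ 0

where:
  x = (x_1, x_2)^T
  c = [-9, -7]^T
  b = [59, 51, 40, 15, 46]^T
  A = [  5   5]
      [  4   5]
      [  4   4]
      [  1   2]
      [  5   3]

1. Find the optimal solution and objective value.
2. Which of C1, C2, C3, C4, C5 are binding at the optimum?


1. x_1 = 8, x_2 = 2, z = -86
2. C3, C5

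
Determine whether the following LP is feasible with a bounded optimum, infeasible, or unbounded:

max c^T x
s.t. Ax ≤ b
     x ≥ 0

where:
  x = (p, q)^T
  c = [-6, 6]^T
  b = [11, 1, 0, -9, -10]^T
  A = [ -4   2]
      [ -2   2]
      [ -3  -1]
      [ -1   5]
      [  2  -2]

Infeasible (no feasible solution exists)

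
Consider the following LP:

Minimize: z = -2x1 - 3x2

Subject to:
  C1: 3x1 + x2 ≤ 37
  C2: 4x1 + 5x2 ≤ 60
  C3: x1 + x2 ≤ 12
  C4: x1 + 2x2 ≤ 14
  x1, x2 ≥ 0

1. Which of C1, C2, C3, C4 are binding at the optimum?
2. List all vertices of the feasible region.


1. C3, C4
2. (0, 0), (12, 0), (10, 2), (0, 7)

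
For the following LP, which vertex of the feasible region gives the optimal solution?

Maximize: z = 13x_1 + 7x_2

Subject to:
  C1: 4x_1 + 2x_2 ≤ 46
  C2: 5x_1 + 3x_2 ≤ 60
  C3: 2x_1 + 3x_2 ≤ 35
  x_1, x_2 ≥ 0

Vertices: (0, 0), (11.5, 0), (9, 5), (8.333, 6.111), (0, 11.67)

Evaluate the objective at each vertex of the feasible region:
  z(0, 0) = 0
  z(11.5, 0) = 149.5
  z(9, 5) = 152  ←
  z(8.333, 6.111) = 151.1
  z(0, 11.67) = 81.67
The maximum is at x_1 = 9, x_2 = 5.

(9, 5)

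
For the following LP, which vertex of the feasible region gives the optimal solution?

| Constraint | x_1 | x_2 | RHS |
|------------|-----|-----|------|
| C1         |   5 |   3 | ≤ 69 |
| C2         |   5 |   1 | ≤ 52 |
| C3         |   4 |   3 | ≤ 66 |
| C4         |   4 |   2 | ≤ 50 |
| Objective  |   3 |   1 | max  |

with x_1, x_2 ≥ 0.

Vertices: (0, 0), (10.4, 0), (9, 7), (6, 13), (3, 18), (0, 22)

Evaluate the objective at each vertex of the feasible region:
  z(0, 0) = 0
  z(10.4, 0) = 31.2
  z(9, 7) = 34  ←
  z(6, 13) = 31
  z(3, 18) = 27
  z(0, 22) = 22
The maximum is at x_1 = 9, x_2 = 7.

(9, 7)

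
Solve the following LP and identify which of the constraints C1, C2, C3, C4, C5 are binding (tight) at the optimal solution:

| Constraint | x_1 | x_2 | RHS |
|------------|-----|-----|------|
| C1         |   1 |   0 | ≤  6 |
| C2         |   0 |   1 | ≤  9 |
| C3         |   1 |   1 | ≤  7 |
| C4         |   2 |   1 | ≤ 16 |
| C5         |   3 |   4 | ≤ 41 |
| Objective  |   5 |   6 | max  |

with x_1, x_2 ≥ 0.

At x_1 = 0, x_2 = 7, compute slack b - a·x for each constraint:
  C1: 6 − 0 = 6  (slack)
  C2: 9 − 7 = 2  (slack)
  C3: 7 − 7 = 0  (binding)
  C4: 16 − 7 = 9  (slack)
  C5: 41 − 28 = 13  (slack)

Optimal: x_1 = 0, x_2 = 7
Binding: C3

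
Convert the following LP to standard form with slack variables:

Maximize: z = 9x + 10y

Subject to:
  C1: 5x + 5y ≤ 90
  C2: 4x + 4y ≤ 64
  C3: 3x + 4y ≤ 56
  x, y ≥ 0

max z = 9x + 10y

s.t.
  5x + 5y + s1 = 90
  4x + 4y + s2 = 64
  3x + 4y + s3 = 56
  x, y, s1, s2, s3 ≥ 0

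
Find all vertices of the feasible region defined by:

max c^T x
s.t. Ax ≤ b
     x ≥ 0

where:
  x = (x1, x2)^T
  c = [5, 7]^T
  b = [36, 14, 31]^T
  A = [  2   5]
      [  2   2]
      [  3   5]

(0, 0), (7, 0), (2, 5), (0, 6.2)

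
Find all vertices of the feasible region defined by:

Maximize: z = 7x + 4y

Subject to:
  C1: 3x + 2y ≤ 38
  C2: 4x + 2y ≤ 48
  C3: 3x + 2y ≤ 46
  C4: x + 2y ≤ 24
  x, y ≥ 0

(0, 0), (12, 0), (10, 4), (7, 8.5), (0, 12)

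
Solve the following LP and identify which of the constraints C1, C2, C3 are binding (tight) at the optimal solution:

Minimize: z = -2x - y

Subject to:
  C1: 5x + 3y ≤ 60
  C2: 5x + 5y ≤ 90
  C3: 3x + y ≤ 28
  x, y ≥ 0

At x = 6, y = 10, compute slack b - a·x for each constraint:
  C1: 60 − 60 = 0  (binding)
  C2: 90 − 80 = 10  (slack)
  C3: 28 − 28 = 0  (binding)

Optimal: x = 6, y = 10
Binding: C1, C3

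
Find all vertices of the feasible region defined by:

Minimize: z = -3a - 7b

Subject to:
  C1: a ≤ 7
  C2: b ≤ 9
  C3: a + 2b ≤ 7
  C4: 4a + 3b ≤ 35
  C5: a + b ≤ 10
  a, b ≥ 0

(0, 0), (7, 0), (0, 3.5)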